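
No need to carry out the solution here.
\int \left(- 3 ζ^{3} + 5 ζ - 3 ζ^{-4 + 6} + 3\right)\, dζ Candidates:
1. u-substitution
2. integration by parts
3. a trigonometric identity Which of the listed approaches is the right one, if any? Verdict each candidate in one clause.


Technique: no special technique — nothing composite, nothing rational, nothing trigonometric — each constant-multiple power of ζ integrates by the power rule alone.
- u-substitution — no substitution does more than relabel what direct integration already handles.
- integration by parts: parts would only shuffle a directly integrable integrand.
- a trigonometric identity — no sine or cosine appears, so there is nothing for a trigonometric identity to act on.


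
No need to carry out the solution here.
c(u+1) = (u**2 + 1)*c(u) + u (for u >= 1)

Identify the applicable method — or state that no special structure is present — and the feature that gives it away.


Method: a summation factor — the coefficient u**2 + 1 drifts with the index, so no fixed root exists; normalizing by the cumulative product telescopes it.


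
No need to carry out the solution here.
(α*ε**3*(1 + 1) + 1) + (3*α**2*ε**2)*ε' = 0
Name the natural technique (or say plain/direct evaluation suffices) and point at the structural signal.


Best approach: the exact-equation method — the compatibility test passes: the ε-derivative of (α*ε**3*(1 + 1) + 1) matches the α-derivative of 3*α**2*ε**2, so integrate a potential.


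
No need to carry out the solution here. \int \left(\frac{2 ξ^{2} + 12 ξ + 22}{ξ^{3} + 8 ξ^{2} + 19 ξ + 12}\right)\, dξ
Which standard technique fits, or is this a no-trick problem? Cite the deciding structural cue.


Diagnosis: partial fractions — the integrand is a proper rational function and its denominator ξ^{3} + 8 ξ^{2} + 19 ξ + 12 factors into distinct pieces, so it splits into simple fractions.


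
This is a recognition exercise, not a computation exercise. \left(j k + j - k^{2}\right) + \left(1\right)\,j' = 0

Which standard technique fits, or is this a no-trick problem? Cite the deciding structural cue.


Best approach: a linear integrating factor — the unknown enters only to the first power against a nonzero forcing term — the integrating-factor template applies directly.


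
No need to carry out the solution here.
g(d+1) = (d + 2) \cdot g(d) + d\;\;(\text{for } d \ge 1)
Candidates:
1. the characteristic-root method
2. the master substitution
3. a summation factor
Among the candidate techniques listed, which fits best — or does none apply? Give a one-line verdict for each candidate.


Diagnosis: a summation factor — one step of memory with a weight d + 2 that changes as the index grows — the summation-factor construction is built for this.
- the characteristic-root method: an index-dependent weight blocks the pure exponential ansatz.
- the master substitution: the recursion shifts the index rather than dividing it.
- a summation factor: applies; the problem has the shape this method handles.


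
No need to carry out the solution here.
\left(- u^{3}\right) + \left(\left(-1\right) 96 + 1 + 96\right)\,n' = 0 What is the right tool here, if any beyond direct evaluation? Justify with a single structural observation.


Best approach: no special technique — the slope is a pure function of u; integrate both sides and be done.


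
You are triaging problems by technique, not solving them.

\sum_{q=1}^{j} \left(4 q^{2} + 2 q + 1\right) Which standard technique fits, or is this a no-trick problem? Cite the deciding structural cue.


Verdict: no special technique — this is bookkeeping, not technique: standard formulas for sums of constant-multiple powers of q apply termwise.


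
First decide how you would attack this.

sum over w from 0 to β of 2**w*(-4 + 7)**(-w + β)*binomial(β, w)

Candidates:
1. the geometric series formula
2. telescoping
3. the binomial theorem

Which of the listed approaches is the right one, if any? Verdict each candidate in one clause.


Technique: the binomial theorem — terms weighting binomial(β, w) against matched powers of 2 and (-4 + 7) reassemble into (2 + (-4 + 7))^β by the binomial theorem.
- the geometric series formula: no single multiplier carries one term to the next throughout the sum.
- telescoping: the summand is not presented as a shifted difference — a telescoping rewrite may exist, but the displayed structure does not offer one.
- the binomial theorem — applies; the problem has the shape this method handles.


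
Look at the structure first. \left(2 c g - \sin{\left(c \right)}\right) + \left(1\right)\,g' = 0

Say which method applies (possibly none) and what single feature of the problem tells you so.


Diagnosis: a linear integrating factor — first power of g, nonzero forcing: the integrating-factor recipe applies verbatim with p = 2 c.


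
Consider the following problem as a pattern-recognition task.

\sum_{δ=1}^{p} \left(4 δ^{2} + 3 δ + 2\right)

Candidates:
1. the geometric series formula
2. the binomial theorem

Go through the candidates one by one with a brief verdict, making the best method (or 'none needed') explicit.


Technique: no special technique — nothing telescopes and nothing is geometric; polynomial terms in δ sum term by term.
- the geometric series formula — the term-to-term ratio changes with the index, so the geometric formula cannot close it.
- the binomial theorem — no binomial coefficients pair up with complementary powers here.


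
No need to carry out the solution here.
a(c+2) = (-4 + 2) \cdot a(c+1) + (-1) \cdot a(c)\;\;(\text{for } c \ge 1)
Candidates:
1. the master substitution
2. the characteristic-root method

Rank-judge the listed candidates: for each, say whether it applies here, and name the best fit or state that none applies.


Method: the characteristic-root method — because shifting c leaves the equation's coefficients unchanged, exponential trials reduce it to algebra.
- the master substitution — with no divided-index recursive call, reindexing by powers of a base buys nothing.
- the characteristic-root method: a fit — the right tool for this form.


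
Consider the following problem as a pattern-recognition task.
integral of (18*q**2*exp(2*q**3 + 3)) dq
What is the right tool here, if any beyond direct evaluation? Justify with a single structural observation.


Verdict: u-substitution — read it as f(2*q**3 + 3) times a constant multiple of d(2*q**3 + 3): one substitution, u = 2*q**3 + 3, finishes it.


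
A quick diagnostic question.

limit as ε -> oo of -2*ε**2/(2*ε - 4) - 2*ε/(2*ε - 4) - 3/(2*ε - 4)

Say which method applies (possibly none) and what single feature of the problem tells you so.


Technique: dominant-term comparison — at large ε only the top-degree terms survive; compare the leading terms and the limit falls out. l'Hôpital's at-infinity variant applies to the expression viewed as a single quotient; the leading-term comparison is the direct route.


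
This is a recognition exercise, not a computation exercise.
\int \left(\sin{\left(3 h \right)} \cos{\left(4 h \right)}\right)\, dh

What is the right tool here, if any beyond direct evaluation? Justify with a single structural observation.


Technique: a trigonometric identity — two sinusoids at different rates multiply in \sin{\left(3 h \right)} \cos{\left(4 h \right)}; the product-to-sum identity uncouples them.


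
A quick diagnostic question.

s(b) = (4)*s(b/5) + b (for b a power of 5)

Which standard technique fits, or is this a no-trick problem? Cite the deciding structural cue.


Technique: the master substitution — divide-the-index recursion (b/5 inside the call) straightens out once the index is rewritten as 5^m.


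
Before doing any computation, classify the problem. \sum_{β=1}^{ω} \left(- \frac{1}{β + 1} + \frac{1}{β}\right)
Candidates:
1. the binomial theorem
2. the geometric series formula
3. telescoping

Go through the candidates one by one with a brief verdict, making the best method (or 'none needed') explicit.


Method: telescoping — spot the paired structure — each term adds \frac{1}{β} and subtracts its successor value, which the next term restores: the definition of a telescoping chain.
- the binomial theorem — there is no sum-raised-to-a-power identity hiding in these terms.
- the geometric series formula: no single multiplier carries one term to the next throughout the sum.
- telescoping: yes, a natural case for it.


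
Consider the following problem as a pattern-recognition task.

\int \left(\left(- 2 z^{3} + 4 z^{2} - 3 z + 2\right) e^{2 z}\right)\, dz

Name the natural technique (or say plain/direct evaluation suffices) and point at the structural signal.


Technique: integration by parts — a polynomial - 2 z^{3} + 4 z^{2} - 3 z + 2 against the kernel e^{2 z} is the signature bounded-ladder case for integration by parts.


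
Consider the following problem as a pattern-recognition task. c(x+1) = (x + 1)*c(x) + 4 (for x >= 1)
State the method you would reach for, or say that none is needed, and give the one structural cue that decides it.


Diagnosis: a summation factor — normalize by the running product of x + 1: the left side becomes a difference, and differences sum.


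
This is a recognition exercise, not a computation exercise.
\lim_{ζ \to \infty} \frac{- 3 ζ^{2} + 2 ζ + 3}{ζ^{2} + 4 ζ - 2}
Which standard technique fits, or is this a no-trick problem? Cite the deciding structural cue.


Method: dominant-term comparison — growth-rate triage: the leading powers of ζ decide the limit, everything else is noise. Viewed as a single quotient this is an ∞/∞ form — an at-infinity application of l'Hôpital's rule would also resolve it; comparing leading growth reads the answer without differentiating.


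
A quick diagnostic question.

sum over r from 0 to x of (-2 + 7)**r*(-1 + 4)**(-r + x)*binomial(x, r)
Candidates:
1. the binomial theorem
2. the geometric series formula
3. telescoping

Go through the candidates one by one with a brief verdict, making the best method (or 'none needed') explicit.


Verdict: the binomial theorem — binomial coefficients against complementary powers of (-2 + 7) and (-1 + 4): recognize the binomial expansion and resum.
- the binomial theorem: applicable, and directly so.
- the geometric series formula — dividing successive terms gives an index-dependent quantity, not a constant.
- telescoping: in the displayed form, no term reappears at a neighboring index to cancel against.


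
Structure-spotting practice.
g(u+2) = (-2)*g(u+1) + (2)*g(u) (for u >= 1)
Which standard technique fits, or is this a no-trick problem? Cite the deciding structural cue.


Best approach: the characteristic-root method — because shifting u leaves the equation's coefficients unchanged, exponential trials reduce it to algebra.


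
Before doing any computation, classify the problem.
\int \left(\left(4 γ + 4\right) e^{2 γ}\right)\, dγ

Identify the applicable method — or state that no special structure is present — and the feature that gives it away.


Best approach: integration by parts — a polynomial factor 4 γ + 4 multiplies e^{2 γ}; differentiating 4 γ + 4 lowers its degree while e^{2 γ} integrates cleanly, so parts wins.


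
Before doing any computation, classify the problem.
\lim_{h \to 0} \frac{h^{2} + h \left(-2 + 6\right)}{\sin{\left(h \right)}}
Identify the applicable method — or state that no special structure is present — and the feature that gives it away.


Diagnosis: l'Hôpital's rule (0/0) — substituting 0 gives 0 over 0; differentiate top and bottom once and re-evaluate. One could equally expand both pieces locally and compare leading terms; the rule does that in one stroke.


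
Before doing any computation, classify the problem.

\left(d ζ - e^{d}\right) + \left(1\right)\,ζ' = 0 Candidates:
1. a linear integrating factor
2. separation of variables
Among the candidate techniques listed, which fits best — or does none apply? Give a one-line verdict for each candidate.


Verdict: a linear integrating factor — the unknown enters only to the first power against a nonzero forcing term — the integrating-factor template applies directly.
- a linear integrating factor: yes, a natural case for it.
- separation of variables — the two dependences are entangled, not a clean product of one-variable pieces.


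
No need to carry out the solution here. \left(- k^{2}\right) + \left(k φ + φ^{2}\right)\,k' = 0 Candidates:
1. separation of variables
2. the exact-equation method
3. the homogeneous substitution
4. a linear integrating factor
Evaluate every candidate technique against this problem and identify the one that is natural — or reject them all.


Technique: the homogeneous substitution — the slope's numerator and denominator share total degree; set v = k/φ and the equation drops to separable form. A Bernoulli substitution after rearrangement (possibly exchanging dependent and independent variable) is a fair alternative; the homogeneous route works on the equation as it stands.
- separation of variables: the two dependences are entangled, not a clean product of one-variable pieces.
- the exact-equation method: the mixed-partials test fails on this split — it is not an exact differential as presented.
- the homogeneous substitution: yes, a natural case for it.
- a linear integrating factor — a nonlinear term in the unknown puts this outside the integrating-factor template.


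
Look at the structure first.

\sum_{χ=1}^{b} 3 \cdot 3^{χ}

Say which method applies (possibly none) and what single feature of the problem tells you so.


Best approach: the geometric series formula — check a ratio of consecutive terms: it is 3, independent of the index, so the geometric formula closes the sum.


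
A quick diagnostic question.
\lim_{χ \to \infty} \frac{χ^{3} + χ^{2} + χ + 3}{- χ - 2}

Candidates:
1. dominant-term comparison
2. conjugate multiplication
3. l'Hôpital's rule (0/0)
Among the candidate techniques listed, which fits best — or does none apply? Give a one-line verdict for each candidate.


Technique: dominant-term comparison — at large χ only the top-degree terms survive; compare the leading terms and the limit falls out.
- dominant-term comparison: yes, a natural case for it.
- conjugate multiplication — there is no infinity-minus-infinity radical difference to rationalize.
- l'Hôpital's rule (0/0) — as a single quotient the expression runs to ∞/∞ at the limit point — an at-infinity form of the rule would apply, though the leading-growth comparison is the direct reading.


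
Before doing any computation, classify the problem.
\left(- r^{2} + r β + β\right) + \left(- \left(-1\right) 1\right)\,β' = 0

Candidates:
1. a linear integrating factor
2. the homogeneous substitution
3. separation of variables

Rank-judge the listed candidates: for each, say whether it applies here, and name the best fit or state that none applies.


Diagnosis: a linear integrating factor — linear in the unknown with genuine forcing: multiply through by the exponential of the integrated coefficient and the left side closes into one derivative.
- a linear integrating factor — applies; the problem has the shape this method handles.
- the homogeneous substitution: rescaling both variables together changes the slope, so no ratio substitution collapses it.
- separation of variables: the two dependences do not factor apart.


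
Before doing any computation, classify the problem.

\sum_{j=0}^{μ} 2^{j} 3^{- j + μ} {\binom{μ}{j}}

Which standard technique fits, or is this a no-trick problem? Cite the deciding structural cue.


Verdict: the binomial theorem — the summand is term j of a binomial expansion in 2 and 3; the whole sum is a single power.


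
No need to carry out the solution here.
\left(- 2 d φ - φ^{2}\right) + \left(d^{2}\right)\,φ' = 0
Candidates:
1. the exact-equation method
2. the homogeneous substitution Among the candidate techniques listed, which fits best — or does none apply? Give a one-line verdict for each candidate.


Technique: the homogeneous substitution — the slope's numerator and denominator have matching total degree, so it depends only on φ/d and the ratio substitution collapses it. A Bernoulli substitution is a fair alternative on this equation directly; the homogeneous reading takes it as given.
- the exact-equation method — the cross partial derivatives disagree, so no single potential exists.
- the homogeneous substitution: yes — fits the structure here.


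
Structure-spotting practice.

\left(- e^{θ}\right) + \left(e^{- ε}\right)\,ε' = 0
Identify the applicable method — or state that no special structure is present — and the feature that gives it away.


Verdict: separation of variables — one side of the product carries the independent variable, the other the unknown — the textbook separation shape. One could also solve this as an exact equation; with each coefficient in its own variable, separating is the same work with fewer steps.


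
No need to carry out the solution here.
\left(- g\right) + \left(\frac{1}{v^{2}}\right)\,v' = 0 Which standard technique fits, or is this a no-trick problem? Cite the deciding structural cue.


Technique: separation of variables — solved for the derivative, the right side factors as g times v^{2} — all g-dependence separates from all v-dependence. One could also solve this as an exact equation; with each coefficient in its own variable, separating is the same work with fewer steps.


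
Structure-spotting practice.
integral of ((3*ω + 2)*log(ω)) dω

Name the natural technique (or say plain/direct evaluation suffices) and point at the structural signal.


Best approach: integration by parts — the presence of log(ω) against a polynomial factor is the standard differentiate-the-log setup.


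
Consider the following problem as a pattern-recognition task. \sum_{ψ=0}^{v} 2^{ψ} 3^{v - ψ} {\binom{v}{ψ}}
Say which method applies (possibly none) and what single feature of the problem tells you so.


Method: the binomial theorem — terms weighting {\binom{v}{ψ}} against matched powers of 2 and 3 reassemble into (2 + 3)^v by the binomial theorem.


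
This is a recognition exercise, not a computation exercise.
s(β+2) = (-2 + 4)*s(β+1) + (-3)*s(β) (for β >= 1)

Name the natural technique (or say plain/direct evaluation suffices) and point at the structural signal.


Verdict: the characteristic-root method — every coefficient is a fixed number and the forcing is zero — substitute r^β and read off the root equation.


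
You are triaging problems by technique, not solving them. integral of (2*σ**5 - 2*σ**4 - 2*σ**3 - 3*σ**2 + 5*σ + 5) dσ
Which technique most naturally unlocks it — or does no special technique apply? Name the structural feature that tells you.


Diagnosis: no special technique — a term-by-term power-rule job in σ; no substitution or rearrangement earns its keep here.


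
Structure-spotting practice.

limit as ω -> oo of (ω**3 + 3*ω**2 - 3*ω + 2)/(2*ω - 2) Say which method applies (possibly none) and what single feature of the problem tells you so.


Verdict: dominant-term comparison — at large ω only the top-degree terms survive; compare the leading terms and the limit falls out. Differentiating the expression as a single quotient would eventually settle it as well; matching dominant growth settles it immediately.


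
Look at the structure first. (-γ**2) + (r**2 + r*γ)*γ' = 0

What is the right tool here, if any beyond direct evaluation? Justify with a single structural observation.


Diagnosis: the homogeneous substitution — the slope's numerator and denominator share total degree; set v = γ/r and the equation drops to separable form. This can also be massaged into Bernoulli form (the roles of the variables may need exchanging); the homogeneous substitution avoids that setup.


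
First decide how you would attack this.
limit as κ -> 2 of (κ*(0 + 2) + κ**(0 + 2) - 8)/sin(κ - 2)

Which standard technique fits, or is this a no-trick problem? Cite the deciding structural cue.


Method: l'Hôpital's rule (0/0) — the 0/0 form at 2 is the signature situation for l'Hôpital's rule. One could equally expand both pieces locally and compare leading terms; the rule does that in one stroke.


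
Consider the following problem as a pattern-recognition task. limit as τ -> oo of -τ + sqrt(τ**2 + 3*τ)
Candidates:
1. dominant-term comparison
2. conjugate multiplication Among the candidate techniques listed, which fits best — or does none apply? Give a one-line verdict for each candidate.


Method: conjugate multiplication — infinity minus infinity with a radical in play — multiply by the conjugate so the divergences of sqrt(τ**2 + 3*τ) and τ annihilate.
- dominant-term comparison: no dominant-degree comparison decides it.
- conjugate multiplication: yes, a natural case for it.


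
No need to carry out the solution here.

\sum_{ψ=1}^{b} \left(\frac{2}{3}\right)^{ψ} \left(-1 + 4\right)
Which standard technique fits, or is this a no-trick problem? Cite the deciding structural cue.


Method: the geometric series formula — consecutive terms stand in a fixed index-free ratio — the geometric sum formula closes it.


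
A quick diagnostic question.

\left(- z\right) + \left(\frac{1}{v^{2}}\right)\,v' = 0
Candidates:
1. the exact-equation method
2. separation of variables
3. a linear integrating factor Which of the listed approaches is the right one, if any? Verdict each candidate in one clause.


Diagnosis: separation of variables — one side of the product carries the independent variable, the other the unknown — the textbook separation shape.
- the exact-equation method — with no real cross-dependence between the variables, the exact-equation machinery is a detour rather than the natural reading.
- separation of variables — applies; the problem has the shape this method handles.
- a linear integrating factor — the unknown enters nonlinearly (through a power, a denominator, or a transcendental function), which the linear integrating-factor recipe cannot absorb as-is — any repair would come from a preliminary substitution, not the factor.


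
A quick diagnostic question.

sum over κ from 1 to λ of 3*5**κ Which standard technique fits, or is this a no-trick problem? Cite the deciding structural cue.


Diagnosis: the geometric series formula — check a ratio of consecutive terms: it is 5, independent of the index, so the geometric formula closes the sum.


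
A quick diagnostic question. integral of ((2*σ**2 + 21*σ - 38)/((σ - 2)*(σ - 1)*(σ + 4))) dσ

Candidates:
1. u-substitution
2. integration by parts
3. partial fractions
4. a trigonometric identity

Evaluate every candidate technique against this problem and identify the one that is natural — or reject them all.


Best approach: partial fractions — a proper rational integrand whose denominator splits into simpler factors — decompose into partial fractions first.
- u-substitution — no subexpression of the integrand pairs with its own derivative as a factor — individual terms may offer their own substitutions, but any change of variable covering the whole integral would have to be constructed from outside the expression.
- integration by parts — there is no nonconstant-polynomial-times-kernel split with an exp, sine, cosine (degree-1 argument), or logarithm partner.
- partial fractions: applies; the problem has the shape this method handles.
- a trigonometric identity — there is no trigonometric structure at all — the integrand carries no sine or cosine to rewrite.


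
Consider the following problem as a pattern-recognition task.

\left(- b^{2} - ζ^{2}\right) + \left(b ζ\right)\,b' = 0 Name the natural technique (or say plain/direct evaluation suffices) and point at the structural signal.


Verdict: the homogeneous substitution — scaling ζ and b together leaves the slope fixed — it depends only on b/ζ, so substitute the ratio. Rearranged, this also fits the Bernoulli template directly; the homogeneous substitution reads the structure without the rearrangement.


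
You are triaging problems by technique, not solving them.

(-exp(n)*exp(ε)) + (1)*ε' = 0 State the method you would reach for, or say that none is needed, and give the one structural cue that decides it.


Technique: separation of variables — solved for the derivative, the right side factors as exp(n) times exp(ε) — all n-dependence separates from all ε-dependence.


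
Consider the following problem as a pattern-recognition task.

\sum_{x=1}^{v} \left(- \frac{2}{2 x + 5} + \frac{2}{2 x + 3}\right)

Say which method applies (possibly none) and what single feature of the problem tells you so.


Verdict: telescoping — consecutive terms evaluate one function at adjacent indices (\frac{2}{2 x + 3} is its current value): one term's tail is the next term's head, so the chain collapses.


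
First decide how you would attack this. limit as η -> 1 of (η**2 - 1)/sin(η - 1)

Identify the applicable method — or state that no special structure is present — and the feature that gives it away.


Diagnosis: l'Hôpital's rule (0/0) — plug in 1: top and bottom both hit zero, so differentiate each and retry. Known elementary limits would finish this too — the rule just bypasses the case analysis.


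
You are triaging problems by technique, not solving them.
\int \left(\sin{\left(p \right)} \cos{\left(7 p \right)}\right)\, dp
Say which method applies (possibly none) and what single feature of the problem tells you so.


Best approach: a trigonometric identity — the product \sin{\left(p \right)} \cos{\left(7 p \right)} converts to a sum of single-frequency sinusoids via the product-to-sum identity.


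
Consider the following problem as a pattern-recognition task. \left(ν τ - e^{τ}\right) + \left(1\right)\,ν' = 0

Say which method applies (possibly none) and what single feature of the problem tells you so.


Diagnosis: a linear integrating factor — ν appears only to the first power with coefficient τ — the classic integrating-factor setup.


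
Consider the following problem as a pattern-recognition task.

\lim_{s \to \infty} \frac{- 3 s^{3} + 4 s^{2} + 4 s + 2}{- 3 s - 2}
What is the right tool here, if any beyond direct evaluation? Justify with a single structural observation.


Technique: dominant-term comparison — growth-rate triage: the leading powers of s decide the limit, everything else is noise. Viewed as a single quotient this is an ∞/∞ form — an at-infinity application of l'Hôpital's rule would also resolve it; comparing leading growth reads the answer without differentiating.


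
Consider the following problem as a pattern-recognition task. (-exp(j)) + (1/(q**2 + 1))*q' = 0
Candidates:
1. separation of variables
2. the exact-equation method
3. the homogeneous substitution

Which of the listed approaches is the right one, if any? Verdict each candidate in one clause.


Verdict: separation of variables — solved for the derivative, the right side factors as exp(j) times q**2 + 1 — all j-dependence separates from all q-dependence.
- separation of variables: applicable, and directly so.
- the exact-equation method — with no real cross-dependence between the variables, the exact-equation machinery is a detour rather than the natural reading.
- the homogeneous substitution: rescaling both variables together changes the slope, so no ratio substitution collapses it.


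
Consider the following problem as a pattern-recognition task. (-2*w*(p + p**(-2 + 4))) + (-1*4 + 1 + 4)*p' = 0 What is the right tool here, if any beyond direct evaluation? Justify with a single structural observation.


Technique: separation of variables — one side of the product carries the independent variable, the other the unknown — the textbook separation shape. A Bernoulli substitution applies to this equation as given; separation takes the same equation in its displayed form.


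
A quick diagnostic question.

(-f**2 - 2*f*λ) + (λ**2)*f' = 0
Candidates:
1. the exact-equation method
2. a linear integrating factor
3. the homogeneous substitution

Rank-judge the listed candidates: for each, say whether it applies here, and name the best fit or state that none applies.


Diagnosis: the homogeneous substitution — the slope's numerator and denominator have matching total degree, so it depends only on f/λ and the ratio substitution collapses it. A Bernoulli rewrite works here as the equation stands — the homogeneous substitution is the more immediate reading.
- the exact-equation method: no potential function has this form as its differential, as written.
- a linear integrating factor: a nonlinear term in the unknown puts this outside the integrating-factor template.
- the homogeneous substitution: applies; the problem has the shape this method handles.


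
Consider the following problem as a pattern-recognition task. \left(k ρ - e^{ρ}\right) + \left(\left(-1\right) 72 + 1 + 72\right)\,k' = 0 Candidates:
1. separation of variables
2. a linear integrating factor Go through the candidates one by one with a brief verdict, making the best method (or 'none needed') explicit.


Verdict: a linear integrating factor — the unknown enters only to the first power against a nonzero forcing term — the integrating-factor template applies directly.
- separation of variables: the two dependences do not factor apart.
- a linear integrating factor: applicable, and directly so.


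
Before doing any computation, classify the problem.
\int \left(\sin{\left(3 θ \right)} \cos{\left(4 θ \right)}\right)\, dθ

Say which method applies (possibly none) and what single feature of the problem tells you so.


Best approach: a trigonometric identity — split \sin{\left(3 θ \right)} \cos{\left(4 θ \right)} with the angle-addition identities: the resulting sum integrates term by term.


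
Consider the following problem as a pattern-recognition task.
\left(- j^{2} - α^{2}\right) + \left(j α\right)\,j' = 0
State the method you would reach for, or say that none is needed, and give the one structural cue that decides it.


Method: the homogeneous substitution — scaling α and j together leaves the slope fixed — it depends only on j/α, so substitute the ratio. Rearranged, this also fits the Bernoulli template directly; the homogeneous substitution reads the structure without the rearrangement.


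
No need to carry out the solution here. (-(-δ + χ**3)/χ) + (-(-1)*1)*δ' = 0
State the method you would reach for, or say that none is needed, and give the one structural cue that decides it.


Diagnosis: a linear integrating factor — linear in the unknown with genuine forcing: multiply through by the exponential of the integrated coefficient and the left side closes into one derivative.


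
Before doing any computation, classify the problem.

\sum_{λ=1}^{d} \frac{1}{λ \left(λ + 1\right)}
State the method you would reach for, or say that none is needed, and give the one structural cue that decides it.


Technique: telescoping — split \frac{1}{λ \left(λ + 1\right)} by partial fractions and the pieces are one function at shifted arguments — interior terms cancel.


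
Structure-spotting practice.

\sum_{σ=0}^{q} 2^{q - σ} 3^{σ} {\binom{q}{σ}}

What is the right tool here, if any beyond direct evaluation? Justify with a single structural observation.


Best approach: the binomial theorem — the binomial coefficients weight matched powers of 3 and 2, which is exactly the expansion of a binomial power.


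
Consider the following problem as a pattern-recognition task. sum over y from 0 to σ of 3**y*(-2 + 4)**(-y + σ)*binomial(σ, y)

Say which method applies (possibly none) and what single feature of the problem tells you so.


Technique: the binomial theorem — the binomial coefficients weight matched powers of 3 and (-2 + 4), which is exactly the expansion of a binomial power.


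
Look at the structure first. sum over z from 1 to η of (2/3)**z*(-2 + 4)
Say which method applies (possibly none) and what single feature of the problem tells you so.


Verdict: the geometric series formula — term-over-term division gives 2/3 every time — index-free ratio, geometric sum formula applies.


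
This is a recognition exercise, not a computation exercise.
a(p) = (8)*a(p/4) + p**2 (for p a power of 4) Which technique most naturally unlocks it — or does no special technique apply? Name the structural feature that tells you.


Method: the master substitution — divide-the-index recursion (p/4 inside the call) straightens out once the index is rewritten as 4^m.


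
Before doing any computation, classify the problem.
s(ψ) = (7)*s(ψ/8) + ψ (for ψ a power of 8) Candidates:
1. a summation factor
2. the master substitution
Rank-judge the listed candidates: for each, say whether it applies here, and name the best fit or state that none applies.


Method: the master substitution — the call at ψ/8 makes this multiplicative recursion; the master-style substitution converts it to additive.
- a summation factor — a divided-index call is outside the fixed-shift first-order family a summation factor normalizes.
- the master substitution — yes, a natural case for it.


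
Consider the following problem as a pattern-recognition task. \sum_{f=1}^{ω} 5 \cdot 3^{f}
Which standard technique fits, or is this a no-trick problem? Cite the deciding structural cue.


Method: the geometric series formula — the ratio of consecutive terms is the constant 3, independent of the index — a geometric sum.


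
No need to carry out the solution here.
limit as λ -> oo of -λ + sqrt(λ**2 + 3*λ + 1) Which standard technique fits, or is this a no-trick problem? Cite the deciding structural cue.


Technique: conjugate multiplication — divergence minus divergence hides a finite answer — expose it by pairing sqrt(λ**2 + 3*λ + 1) - λ with its conjugate.


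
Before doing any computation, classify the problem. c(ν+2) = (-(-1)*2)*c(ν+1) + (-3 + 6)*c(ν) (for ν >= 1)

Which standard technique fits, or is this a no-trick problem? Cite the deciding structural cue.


Technique: the characteristic-root method — this is the constant-coefficient homogeneous case — the whole solution in ν reduces to a polynomial's roots.


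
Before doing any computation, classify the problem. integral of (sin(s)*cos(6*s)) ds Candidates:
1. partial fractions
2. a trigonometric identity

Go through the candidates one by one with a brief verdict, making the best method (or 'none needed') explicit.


Method: a trigonometric identity — split sin(s)*cos(6*s) with the angle-addition identities: the resulting sum integrates term by term.
- partial fractions: the expression is not a ratio of polynomials that decomposes further.
- a trigonometric identity: yes, a natural case for it.


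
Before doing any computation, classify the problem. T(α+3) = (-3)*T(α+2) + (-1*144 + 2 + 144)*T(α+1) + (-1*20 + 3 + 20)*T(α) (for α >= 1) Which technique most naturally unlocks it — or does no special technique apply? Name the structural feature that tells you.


Verdict: the characteristic-root method — this is the constant-coefficient homogeneous case — the whole solution in α reduces to a polynomial's roots.


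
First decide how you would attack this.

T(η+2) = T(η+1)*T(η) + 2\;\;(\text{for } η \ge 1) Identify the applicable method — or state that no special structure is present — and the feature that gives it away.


Method: no special technique — the recurrence is nonlinear in the sequence terms; no linear-recurrence method fits it as written — one iterates or studies it directly.


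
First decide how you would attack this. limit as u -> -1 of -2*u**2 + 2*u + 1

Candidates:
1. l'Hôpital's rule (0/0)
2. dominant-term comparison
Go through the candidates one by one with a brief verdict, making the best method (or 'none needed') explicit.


Verdict: no special technique — no vanishing denominator and no indeterminate clash at the point — evaluation is immediate.
- l'Hôpital's rule (0/0): substituting the point gives a finite value outright — there is no indeterminate clash to repair.
- dominant-term comparison: leading-power comparison does not apply to this form.


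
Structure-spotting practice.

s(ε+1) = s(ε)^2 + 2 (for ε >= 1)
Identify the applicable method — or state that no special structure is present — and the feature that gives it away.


Method: no special technique — the unknown sequence enters the update nonlinearly, so no linear method fits the recurrence as written — direct iteration remains.


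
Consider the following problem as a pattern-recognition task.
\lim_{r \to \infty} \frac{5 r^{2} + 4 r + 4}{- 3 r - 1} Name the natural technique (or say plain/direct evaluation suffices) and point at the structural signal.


Best approach: dominant-term comparison — growth-rate triage: the leading powers of r decide the limit, everything else is noise. Viewed as a single quotient this is an ∞/∞ form — an at-infinity application of l'Hôpital's rule would also resolve it; comparing leading growth reads the answer without differentiating.


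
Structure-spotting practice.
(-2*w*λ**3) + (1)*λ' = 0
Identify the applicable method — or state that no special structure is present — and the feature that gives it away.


Verdict: separation of variables — separating collects all λ-dependence with the derivative and leaves all w-dependence opposite: variables separate.


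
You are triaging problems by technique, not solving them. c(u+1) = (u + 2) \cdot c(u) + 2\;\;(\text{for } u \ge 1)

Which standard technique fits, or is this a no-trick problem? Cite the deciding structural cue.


Verdict: a summation factor — an index-dependent multiplier u + 2 rules out characteristic roots; a summation factor converts it to a pure difference.


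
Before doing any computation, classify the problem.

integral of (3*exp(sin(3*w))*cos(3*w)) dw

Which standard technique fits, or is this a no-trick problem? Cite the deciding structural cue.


Method: u-substitution — collected, the integrand has one factor that is, up to a constant, the derivative of an inner expression the rest depends on — substitute for that inner expression.


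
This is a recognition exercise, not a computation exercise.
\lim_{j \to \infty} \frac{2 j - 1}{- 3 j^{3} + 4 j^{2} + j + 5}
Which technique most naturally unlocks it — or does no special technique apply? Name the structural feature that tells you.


Verdict: dominant-term comparison — divide through by the highest power of j; every lower-order term dies and the dominant terms decide the limit. As a single quotient, the ∞/∞ shape would yield to repeated differentiation as well — the growth comparison gets there in one look.


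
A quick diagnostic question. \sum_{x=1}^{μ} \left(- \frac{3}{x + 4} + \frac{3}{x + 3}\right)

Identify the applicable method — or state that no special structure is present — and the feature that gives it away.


Best approach: telescoping — this sum is a zipper: each term contributes \frac{3}{x + 3} and removes the next index's value, which the following term puts back, closing term by term.


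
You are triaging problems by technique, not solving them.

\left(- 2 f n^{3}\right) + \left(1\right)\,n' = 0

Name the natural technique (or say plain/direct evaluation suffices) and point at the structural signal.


Technique: separation of variables — one side of the product carries the independent variable, the other the unknown — the textbook separation shape.


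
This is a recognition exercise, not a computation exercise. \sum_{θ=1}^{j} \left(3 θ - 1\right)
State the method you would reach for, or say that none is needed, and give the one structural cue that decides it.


Best approach: no special technique — no cancellation, no constant ratio, no binomial weights — just polynomial terms summed directly.
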